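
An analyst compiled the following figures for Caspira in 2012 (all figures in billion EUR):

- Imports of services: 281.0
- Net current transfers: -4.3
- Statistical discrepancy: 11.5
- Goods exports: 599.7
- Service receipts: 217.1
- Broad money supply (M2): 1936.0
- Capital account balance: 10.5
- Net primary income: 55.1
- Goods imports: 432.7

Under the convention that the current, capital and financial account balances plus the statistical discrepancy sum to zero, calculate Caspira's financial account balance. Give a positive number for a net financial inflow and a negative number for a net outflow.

Goods balance = 599.7 - 432.7 = 167.0
Services balance = 217.1 - 281.0 = -63.9
Trade balance (goods + services) = 167.0 + (-63.9) = 103.1
Net primary income = 55.1
Net secondary income = -4.3
Current account = 103.1 + 55.1 + (-4.3) = 153.9
Financial account = -(153.9 + 10.5 + 11.5) = -175.9

-175.9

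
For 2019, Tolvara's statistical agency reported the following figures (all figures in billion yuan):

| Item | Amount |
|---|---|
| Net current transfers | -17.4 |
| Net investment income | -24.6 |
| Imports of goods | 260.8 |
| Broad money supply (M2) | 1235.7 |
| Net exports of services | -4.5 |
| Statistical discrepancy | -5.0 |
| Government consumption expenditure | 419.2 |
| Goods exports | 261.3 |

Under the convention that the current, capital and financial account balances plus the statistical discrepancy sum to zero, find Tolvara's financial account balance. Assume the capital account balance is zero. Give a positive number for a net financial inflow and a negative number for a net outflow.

51.0

Goods balance = 261.3 - 260.8 = 0.5
Services balance = -4.5
Trade balance (goods + services) = 0.5 + (-4.5) = -4.0
Net primary income = -24.6
Net secondary income = -17.4
Current account = -4.0 + (-24.6) + (-17.4) = -46.0
Financial account = -(-46.0 + (-5.0)) = 51.0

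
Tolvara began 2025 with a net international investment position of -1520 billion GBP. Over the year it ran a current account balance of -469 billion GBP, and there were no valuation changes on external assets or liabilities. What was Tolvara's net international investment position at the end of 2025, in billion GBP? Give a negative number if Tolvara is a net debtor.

-1989

With no valuation effects, change in NIIP = current account = -469
End-of-year NIIP = -1520 + (-469) = -1989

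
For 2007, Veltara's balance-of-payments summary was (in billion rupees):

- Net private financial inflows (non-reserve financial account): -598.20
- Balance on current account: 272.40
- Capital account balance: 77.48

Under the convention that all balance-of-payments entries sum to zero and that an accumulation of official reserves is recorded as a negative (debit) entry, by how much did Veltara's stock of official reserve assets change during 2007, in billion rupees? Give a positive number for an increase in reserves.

Official reserve transactions balance = -(272.40 + 77.48 + (-598.20)) = 248.32
An accumulation of reserves is recorded as a debit (negative entry), so the change in the stock of reserves is the negative of that balance.
Change in official reserves = -(248.32) = -248.32

-248.32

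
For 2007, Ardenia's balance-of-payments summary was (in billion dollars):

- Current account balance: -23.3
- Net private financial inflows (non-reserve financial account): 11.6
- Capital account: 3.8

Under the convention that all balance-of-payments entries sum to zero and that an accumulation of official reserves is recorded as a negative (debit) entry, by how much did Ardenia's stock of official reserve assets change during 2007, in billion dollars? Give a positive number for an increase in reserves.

Official reserve transactions balance = -((-23.3) + 3.8 + 11.6) = 7.9
An accumulation of reserves is recorded as a debit (negative entry), so the change in the stock of reserves is the negative of that balance.
Change in official reserves = -(7.9) = -7.9

-7.9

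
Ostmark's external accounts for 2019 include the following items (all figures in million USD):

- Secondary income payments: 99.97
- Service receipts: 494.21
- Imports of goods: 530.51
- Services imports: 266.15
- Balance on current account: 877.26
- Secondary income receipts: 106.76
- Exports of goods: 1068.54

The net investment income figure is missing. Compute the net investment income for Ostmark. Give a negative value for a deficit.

104.38

Current account = goods balance + services balance + net primary income + net secondary income
Sum of the known components = 772.88
Net investment income = CA - (known components) = 877.26 - 772.88 = 104.38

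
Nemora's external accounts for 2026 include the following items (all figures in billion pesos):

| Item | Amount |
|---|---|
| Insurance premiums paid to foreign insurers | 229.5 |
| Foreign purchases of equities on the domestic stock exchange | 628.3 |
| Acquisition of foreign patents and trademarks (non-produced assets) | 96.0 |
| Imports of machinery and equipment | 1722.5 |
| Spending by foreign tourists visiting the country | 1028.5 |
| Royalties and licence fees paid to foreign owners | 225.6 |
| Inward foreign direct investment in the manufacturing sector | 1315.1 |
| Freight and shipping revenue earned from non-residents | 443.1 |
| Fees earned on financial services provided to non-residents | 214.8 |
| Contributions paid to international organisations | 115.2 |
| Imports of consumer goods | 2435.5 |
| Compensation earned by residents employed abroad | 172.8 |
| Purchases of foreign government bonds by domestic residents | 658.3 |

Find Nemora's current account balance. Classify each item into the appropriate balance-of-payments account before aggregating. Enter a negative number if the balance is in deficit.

Goods: -1722.5 - 2435.5 = -4158.0
Services: 1028.5 + 443.1 - 229.5 + 214.8 - 225.6 = 1231.3
Primary income: 172.8
Secondary income: -115.2
Current account = (-4158.0) + 1231.3 + 172.8 + (-115.2) = -2869.1
(Excluded from the current account — financial account: foreign purchases of equities on the domestic stock exchange 628.3, inward foreign direct investment in the manufacturing sector 1315.1, purchases of foreign government bonds by domestic residents 658.3; capital account: acquisition of foreign patents and trademarks (non-produced assets) 96.0.)

-2869.1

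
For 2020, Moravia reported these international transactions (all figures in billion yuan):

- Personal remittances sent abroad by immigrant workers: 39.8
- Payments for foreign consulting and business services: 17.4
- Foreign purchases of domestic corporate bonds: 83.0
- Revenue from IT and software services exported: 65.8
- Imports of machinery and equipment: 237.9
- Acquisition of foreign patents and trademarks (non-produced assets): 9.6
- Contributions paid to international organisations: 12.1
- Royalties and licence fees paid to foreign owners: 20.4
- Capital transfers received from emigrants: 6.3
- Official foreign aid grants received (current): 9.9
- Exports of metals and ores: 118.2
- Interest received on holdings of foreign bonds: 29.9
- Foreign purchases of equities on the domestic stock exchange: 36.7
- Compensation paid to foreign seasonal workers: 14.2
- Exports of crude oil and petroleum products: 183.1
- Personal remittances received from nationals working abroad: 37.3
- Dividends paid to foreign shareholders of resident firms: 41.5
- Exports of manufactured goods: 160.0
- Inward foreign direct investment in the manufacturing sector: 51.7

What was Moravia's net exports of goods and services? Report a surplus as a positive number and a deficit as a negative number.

251.4

Goods: 183.1 + 118.2 - 237.9 + 160.0 = 223.4
Services: -20.4 + 65.8 - 17.4 = 28.0
Trade balance = 223.4 + 28.0 = 251.4
(Excluded from the trade balance — secondary income: personal remittances sent abroad by immigrant workers 39.8, contributions paid to international organisations 12.1, official foreign aid grants received (current) 9.9, personal remittances received from nationals working abroad 37.3; financial account: foreign purchases of domestic corporate bonds 83.0, foreign purchases of equities on the domestic stock exchange 36.7, inward foreign direct investment in the manufacturing sector 51.7; capital account: acquisition of foreign patents and trademarks (non-produced assets) 9.6, capital transfers received from emigrants 6.3; primary income: interest received on holdings of foreign bonds 29.9, compensation paid to foreign seasonal workers 14.2, dividends paid to foreign shareholders of resident firms 41.5.)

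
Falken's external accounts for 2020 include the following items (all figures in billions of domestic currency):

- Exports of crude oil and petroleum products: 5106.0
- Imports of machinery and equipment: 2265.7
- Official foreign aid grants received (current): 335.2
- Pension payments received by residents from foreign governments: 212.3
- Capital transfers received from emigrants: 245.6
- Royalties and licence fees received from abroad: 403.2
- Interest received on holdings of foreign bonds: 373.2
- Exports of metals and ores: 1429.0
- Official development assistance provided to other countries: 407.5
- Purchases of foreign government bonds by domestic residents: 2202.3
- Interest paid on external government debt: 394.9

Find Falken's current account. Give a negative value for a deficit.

4790.8

Goods: 5106.0 - 2265.7 + 1429.0 = 4269.3
Services: 403.2
Primary income: 373.2 - 394.9 = -21.7
Secondary income: -407.5 + 335.2 + 212.3 = 140.0
Current account = 4269.3 + 403.2 + (-21.7) + 140.0 = 4790.8
(Excluded from the current account — capital account: capital transfers received from emigrants 245.6; financial account: purchases of foreign government bonds by domestic residents 2202.3.)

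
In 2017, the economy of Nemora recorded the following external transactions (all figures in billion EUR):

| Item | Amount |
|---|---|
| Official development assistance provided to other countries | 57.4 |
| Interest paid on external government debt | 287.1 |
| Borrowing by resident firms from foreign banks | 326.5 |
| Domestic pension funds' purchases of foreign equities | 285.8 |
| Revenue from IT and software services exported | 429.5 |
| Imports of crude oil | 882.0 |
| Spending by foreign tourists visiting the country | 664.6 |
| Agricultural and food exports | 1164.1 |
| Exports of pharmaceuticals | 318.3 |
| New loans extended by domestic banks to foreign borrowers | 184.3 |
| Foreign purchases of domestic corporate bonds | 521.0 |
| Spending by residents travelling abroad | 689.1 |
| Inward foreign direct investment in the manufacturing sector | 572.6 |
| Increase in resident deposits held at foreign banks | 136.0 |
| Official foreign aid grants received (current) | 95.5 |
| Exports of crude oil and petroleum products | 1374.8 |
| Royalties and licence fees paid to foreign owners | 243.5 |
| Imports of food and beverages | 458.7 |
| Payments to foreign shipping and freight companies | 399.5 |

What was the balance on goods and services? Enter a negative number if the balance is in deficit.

Goods: -458.7 + 1374.8 + 318.3 - 882.0 + 1164.1 = 1516.5
Services: 429.5 + 664.6 - 689.1 - 243.5 - 399.5 = -238.0
Trade balance = 1516.5 + (-238.0) = 1278.5
(Excluded from the trade balance — secondary income: official development assistance provided to other countries 57.4, official foreign aid grants received (current) 95.5; primary income: interest paid on external government debt 287.1; financial account: borrowing by resident firms from foreign banks 326.5, domestic pension funds' purchases of foreign equities 285.8, new loans extended by domestic banks to foreign borrowers 184.3, foreign purchases of domestic corporate bonds 521.0, inward foreign direct investment in the manufacturing sector 572.6, increase in resident deposits held at foreign banks 136.0.)

1278.5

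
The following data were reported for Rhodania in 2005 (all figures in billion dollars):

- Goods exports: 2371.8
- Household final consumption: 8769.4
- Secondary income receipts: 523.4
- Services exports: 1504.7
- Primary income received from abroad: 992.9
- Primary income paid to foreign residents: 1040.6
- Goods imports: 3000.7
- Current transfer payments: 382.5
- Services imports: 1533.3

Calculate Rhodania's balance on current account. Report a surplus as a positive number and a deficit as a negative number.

Goods balance = 2371.8 - 3000.7 = -628.9
Services balance = 1504.7 - 1533.3 = -28.6
Trade balance (goods + services) = -628.9 + (-28.6) = -657.5
Net primary income = 992.9 - 1040.6 = -47.7
Net secondary income = 523.4 - 382.5 = 140.9
Current account = -657.5 + (-47.7) + 140.9 = -564.3

-564.3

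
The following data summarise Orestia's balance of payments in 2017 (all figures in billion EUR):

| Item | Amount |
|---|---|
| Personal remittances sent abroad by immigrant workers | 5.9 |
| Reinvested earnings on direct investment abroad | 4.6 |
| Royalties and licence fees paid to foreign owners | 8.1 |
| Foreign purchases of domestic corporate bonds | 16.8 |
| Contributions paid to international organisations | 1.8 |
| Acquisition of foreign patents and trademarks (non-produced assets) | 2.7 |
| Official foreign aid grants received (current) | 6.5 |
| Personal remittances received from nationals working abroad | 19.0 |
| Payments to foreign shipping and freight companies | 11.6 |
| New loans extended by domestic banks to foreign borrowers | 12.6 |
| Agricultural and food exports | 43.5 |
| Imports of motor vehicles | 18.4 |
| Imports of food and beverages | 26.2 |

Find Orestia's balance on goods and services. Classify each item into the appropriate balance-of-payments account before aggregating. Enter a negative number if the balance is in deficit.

Goods: -26.2 - 18.4 + 43.5 = -1.1
Services: -8.1 - 11.6 = -19.7
Trade balance = -1.1 + (-19.7) = -20.8
(Excluded from the trade balance — secondary income: personal remittances sent abroad by immigrant workers 5.9, contributions paid to international organisations 1.8, official foreign aid grants received (current) 6.5, personal remittances received from nationals working abroad 19.0; primary income: reinvested earnings on direct investment abroad 4.6; financial account: foreign purchases of domestic corporate bonds 16.8, new loans extended by domestic banks to foreign borrowers 12.6; capital account: acquisition of foreign patents and trademarks (non-produced assets) 2.7.)

-20.8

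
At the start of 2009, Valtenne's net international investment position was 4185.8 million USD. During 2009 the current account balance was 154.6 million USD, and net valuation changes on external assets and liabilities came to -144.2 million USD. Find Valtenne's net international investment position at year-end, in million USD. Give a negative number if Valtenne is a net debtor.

Change in NIIP = current account + net valuation change = 154.6 + (-144.2) = 10.4
End-of-year NIIP = 4185.8 + 10.4 = 4196.2

4196.2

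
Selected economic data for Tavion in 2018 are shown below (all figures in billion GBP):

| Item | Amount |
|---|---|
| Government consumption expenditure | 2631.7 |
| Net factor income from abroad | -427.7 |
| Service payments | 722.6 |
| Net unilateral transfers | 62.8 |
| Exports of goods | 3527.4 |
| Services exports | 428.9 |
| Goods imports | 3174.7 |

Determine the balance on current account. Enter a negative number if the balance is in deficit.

Goods balance = 3527.4 - 3174.7 = 352.7
Services balance = 428.9 - 722.6 = -293.7
Trade balance (goods + services) = 352.7 + (-293.7) = 59.0
Net primary income = -427.7
Net secondary income = 62.8
Current account = 59.0 + (-427.7) + 62.8 = -305.9

-305.9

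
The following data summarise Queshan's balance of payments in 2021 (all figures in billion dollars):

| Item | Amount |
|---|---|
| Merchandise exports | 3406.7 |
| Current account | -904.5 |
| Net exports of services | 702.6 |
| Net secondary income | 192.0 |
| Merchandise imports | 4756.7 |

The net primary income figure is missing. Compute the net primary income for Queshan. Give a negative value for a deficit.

Current account = goods balance + services balance + net primary income + net secondary income
Sum of the known components = -455.4
Net primary income = CA - (known components) = -904.5 - (-455.4) = -449.1

-449.1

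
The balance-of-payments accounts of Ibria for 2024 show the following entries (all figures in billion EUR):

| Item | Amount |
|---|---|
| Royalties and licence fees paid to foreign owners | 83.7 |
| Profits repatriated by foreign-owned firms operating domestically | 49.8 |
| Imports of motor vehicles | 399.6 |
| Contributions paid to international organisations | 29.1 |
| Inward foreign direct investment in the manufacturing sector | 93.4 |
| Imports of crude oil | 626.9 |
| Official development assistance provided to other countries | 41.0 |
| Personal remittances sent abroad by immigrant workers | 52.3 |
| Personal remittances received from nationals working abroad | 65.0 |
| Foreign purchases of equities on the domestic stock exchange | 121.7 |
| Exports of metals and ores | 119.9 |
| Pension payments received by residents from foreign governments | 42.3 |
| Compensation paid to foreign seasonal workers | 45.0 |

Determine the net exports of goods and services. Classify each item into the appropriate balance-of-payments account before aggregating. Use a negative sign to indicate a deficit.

Goods: -399.6 - 626.9 + 119.9 = -906.6
Services: -83.7
Trade balance = -906.6 + (-83.7) = -990.3
(Excluded from the trade balance — primary income: profits repatriated by foreign-owned firms operating domestically 49.8, compensation paid to foreign seasonal workers 45.0; secondary income: contributions paid to international organisations 29.1, official development assistance provided to other countries 41.0, personal remittances sent abroad by immigrant workers 52.3, personal remittances received from nationals working abroad 65.0, pension payments received by residents from foreign governments 42.3; financial account: inward foreign direct investment in the manufacturing sector 93.4, foreign purchases of equities on the domestic stock exchange 121.7.)

-990.3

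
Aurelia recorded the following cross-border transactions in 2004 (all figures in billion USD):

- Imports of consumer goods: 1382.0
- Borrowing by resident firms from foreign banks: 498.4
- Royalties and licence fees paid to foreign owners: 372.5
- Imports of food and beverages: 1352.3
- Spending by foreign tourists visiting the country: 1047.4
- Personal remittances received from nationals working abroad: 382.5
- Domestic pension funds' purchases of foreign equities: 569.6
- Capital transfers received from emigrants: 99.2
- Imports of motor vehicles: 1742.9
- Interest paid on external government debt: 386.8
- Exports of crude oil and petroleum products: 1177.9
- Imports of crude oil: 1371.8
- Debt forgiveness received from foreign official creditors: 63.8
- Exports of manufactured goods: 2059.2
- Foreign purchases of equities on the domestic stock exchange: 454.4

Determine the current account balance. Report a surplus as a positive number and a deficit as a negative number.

Goods: -1382.0 - 1742.9 + 1177.9 - 1352.3 - 1371.8 + 2059.2 = -2611.9
Services: 1047.4 - 372.5 = 674.9
Primary income: -386.8
Secondary income: 382.5
Current account = (-2611.9) + 674.9 + (-386.8) + 382.5 = -1941.3
(Excluded from the current account — financial account: borrowing by resident firms from foreign banks 498.4, domestic pension funds' purchases of foreign equities 569.6, foreign purchases of equities on the domestic stock exchange 454.4; capital account: capital transfers received from emigrants 99.2, debt forgiveness received from foreign official creditors 63.8.)

-1941.3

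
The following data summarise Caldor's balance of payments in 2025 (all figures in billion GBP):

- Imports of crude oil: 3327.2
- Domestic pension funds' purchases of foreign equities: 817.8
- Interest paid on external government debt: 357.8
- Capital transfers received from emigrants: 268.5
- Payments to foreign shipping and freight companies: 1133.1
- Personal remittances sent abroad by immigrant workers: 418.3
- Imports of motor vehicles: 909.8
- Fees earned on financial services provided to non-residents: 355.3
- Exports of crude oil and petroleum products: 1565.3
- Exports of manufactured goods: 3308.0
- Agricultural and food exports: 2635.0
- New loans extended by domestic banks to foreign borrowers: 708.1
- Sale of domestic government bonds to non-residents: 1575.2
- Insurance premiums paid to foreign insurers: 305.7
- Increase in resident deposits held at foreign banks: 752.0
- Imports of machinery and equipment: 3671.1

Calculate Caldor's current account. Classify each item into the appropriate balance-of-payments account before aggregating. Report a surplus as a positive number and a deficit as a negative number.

Goods: 1565.3 - 909.8 + 2635.0 + 3308.0 - 3327.2 - 3671.1 = -399.8
Services: -305.7 - 1133.1 + 355.3 = -1083.5
Primary income: -357.8
Secondary income: -418.3
Current account = (-399.8) + (-1083.5) + (-357.8) + (-418.3) = -2259.4
(Excluded from the current account — financial account: domestic pension funds' purchases of foreign equities 817.8, new loans extended by domestic banks to foreign borrowers 708.1, sale of domestic government bonds to non-residents 1575.2, increase in resident deposits held at foreign banks 752.0; capital account: capital transfers received from emigrants 268.5.)

-2259.4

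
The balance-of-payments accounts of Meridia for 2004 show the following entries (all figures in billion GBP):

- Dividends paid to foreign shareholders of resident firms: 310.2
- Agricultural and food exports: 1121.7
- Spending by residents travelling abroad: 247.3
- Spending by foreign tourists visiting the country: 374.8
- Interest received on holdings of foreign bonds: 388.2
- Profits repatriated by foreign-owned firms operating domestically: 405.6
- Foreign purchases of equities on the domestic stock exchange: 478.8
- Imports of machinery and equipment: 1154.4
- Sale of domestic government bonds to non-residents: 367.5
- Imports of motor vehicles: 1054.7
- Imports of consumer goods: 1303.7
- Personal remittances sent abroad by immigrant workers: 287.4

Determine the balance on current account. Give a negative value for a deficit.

Goods: -1154.4 + 1121.7 - 1054.7 - 1303.7 = -2391.1
Services: -247.3 + 374.8 = 127.5
Primary income: -405.6 - 310.2 + 388.2 = -327.6
Secondary income: -287.4
Current account = (-2391.1) + 127.5 + (-327.6) + (-287.4) = -2878.6
(Excluded from the current account — financial account: foreign purchases of equities on the domestic stock exchange 478.8, sale of domestic government bonds to non-residents 367.5.)

-2878.6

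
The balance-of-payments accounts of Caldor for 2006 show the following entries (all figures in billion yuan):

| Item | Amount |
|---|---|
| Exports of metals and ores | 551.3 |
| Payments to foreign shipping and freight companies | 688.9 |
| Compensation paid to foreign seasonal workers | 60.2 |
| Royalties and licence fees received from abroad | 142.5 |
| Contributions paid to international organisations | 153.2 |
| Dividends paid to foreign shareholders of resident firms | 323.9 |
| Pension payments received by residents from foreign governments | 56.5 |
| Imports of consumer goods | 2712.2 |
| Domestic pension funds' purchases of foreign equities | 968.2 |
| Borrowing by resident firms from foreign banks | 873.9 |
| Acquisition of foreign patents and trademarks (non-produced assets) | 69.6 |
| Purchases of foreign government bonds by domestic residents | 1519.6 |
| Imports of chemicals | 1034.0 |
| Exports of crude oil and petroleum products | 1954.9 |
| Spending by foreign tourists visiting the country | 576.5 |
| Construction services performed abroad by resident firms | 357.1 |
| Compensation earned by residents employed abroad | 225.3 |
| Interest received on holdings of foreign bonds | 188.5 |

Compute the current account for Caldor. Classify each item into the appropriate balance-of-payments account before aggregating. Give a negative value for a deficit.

Goods: 1954.9 + 551.3 - 2712.2 - 1034.0 = -1240.0
Services: 142.5 - 688.9 + 357.1 + 576.5 = 387.2
Primary income: 188.5 - 60.2 - 323.9 + 225.3 = 29.7
Secondary income: -153.2 + 56.5 = -96.7
Current account = (-1240.0) + 387.2 + 29.7 + (-96.7) = -919.8
(Excluded from the current account — financial account: domestic pension funds' purchases of foreign equities 968.2, borrowing by resident firms from foreign banks 873.9, purchases of foreign government bonds by domestic residents 1519.6; capital account: acquisition of foreign patents and trademarks (non-produced assets) 69.6.)

-919.8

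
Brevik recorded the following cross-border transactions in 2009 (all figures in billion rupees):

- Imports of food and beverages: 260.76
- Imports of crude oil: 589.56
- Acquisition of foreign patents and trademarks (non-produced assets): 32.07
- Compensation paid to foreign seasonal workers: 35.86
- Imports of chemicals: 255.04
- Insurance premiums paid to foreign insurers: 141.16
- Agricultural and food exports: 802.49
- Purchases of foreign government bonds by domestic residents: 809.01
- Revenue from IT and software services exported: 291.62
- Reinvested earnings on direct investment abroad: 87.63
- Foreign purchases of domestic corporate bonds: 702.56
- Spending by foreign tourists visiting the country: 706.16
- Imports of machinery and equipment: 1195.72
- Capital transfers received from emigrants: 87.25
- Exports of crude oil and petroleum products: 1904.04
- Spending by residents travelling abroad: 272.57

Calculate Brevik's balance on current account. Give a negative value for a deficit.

Goods: 802.49 - 260.76 - 589.56 - 255.04 + 1904.04 - 1195.72 = 405.45
Services: 706.16 - 272.57 + 291.62 - 141.16 = 584.05
Primary income: 87.63 - 35.86 = 51.77
Current account = 405.45 + 584.05 + 51.77 = 1041.27
(Excluded from the current account — capital account: acquisition of foreign patents and trademarks (non-produced assets) 32.07, capital transfers received from emigrants 87.25; financial account: purchases of foreign government bonds by domestic residents 809.01, foreign purchases of domestic corporate bonds 702.56.)

1041.27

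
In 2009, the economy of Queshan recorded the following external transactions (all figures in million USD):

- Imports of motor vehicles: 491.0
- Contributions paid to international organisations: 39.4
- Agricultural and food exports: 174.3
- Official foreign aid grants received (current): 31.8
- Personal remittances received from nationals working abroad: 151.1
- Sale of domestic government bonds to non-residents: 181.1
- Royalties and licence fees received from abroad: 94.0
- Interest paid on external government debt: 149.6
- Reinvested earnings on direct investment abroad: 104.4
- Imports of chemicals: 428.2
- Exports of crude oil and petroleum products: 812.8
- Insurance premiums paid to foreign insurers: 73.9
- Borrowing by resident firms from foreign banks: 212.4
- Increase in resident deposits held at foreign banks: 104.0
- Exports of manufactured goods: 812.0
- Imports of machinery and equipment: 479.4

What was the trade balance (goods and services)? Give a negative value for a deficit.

Goods: -491.0 - 479.4 + 812.8 + 174.3 + 812.0 - 428.2 = 400.5
Services: 94.0 - 73.9 = 20.1
Trade balance = 400.5 + 20.1 = 420.6
(Excluded from the trade balance — secondary income: contributions paid to international organisations 39.4, official foreign aid grants received (current) 31.8, personal remittances received from nationals working abroad 151.1; financial account: sale of domestic government bonds to non-residents 181.1, borrowing by resident firms from foreign banks 212.4, increase in resident deposits held at foreign banks 104.0; primary income: interest paid on external government debt 149.6, reinvested earnings on direct investment abroad 104.4.)

420.6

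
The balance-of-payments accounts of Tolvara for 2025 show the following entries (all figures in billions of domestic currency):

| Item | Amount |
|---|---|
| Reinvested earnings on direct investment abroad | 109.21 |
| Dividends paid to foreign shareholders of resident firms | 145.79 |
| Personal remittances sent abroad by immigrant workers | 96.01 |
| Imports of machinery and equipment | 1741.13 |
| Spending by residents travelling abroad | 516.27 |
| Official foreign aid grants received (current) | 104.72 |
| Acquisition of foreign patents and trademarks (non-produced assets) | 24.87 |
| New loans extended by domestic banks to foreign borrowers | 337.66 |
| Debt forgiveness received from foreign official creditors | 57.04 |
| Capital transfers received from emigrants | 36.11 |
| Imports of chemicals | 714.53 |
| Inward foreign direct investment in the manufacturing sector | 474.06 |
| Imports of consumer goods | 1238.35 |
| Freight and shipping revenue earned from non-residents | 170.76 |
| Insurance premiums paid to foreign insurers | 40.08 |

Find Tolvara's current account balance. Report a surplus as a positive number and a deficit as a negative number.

-4107.47

Goods: -1741.13 - 1238.35 - 714.53 = -3694.01
Services: -516.27 - 40.08 + 170.76 = -385.59
Primary income: -145.79 + 109.21 = -36.58
Secondary income: 104.72 - 96.01 = 8.71
Current account = (-3694.01) + (-385.59) + (-36.58) + 8.71 = -4107.47
(Excluded from the current account — capital account: acquisition of foreign patents and trademarks (non-produced assets) 24.87, debt forgiveness received from foreign official creditors 57.04, capital transfers received from emigrants 36.11; financial account: new loans extended by domestic banks to foreign borrowers 337.66, inward foreign direct investment in the manufacturing sector 474.06.)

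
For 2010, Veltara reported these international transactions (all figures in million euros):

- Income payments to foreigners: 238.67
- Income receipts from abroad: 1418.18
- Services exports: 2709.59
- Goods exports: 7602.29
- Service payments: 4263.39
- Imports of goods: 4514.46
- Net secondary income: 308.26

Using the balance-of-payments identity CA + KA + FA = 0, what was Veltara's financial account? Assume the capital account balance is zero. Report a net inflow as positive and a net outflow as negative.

-3021.80

Goods balance = 7602.29 - 4514.46 = 3087.83
Services balance = 2709.59 - 4263.39 = -1553.80
Trade balance (goods + services) = 3087.83 + (-1553.80) = 1534.03
Net primary income = 1418.18 - 238.67 = 1179.51
Net secondary income = 308.26
Current account = 1534.03 + 1179.51 + 308.26 = 3021.80
Financial account = -(3021.80) = -3021.80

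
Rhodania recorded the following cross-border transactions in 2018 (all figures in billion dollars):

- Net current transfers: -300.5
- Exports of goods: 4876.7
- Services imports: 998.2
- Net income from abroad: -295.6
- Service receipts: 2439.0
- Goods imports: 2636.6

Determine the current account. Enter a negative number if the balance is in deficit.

3084.8

Goods balance = 4876.7 - 2636.6 = 2240.1
Services balance = 2439.0 - 998.2 = 1440.8
Trade balance (goods + services) = 2240.1 + 1440.8 = 3680.9
Net primary income = -295.6
Net secondary income = -300.5
Current account = 3680.9 + (-295.6) + (-300.5) = 3084.8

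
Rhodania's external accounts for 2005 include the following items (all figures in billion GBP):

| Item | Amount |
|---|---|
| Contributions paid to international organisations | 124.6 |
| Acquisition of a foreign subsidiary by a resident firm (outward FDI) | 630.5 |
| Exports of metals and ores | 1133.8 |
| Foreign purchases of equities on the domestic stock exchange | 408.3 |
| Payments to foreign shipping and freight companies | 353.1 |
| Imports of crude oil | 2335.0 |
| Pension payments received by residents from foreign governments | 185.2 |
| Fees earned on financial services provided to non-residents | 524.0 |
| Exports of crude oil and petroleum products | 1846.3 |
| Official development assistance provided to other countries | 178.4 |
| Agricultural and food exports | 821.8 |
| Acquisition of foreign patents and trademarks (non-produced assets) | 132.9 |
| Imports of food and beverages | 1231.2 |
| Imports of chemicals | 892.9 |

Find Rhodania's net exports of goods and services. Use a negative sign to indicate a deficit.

Goods: -2335.0 + 1133.8 - 1231.2 + 1846.3 - 892.9 + 821.8 = -657.2
Services: -353.1 + 524.0 = 170.9
Trade balance = -657.2 + 170.9 = -486.3
(Excluded from the trade balance — secondary income: contributions paid to international organisations 124.6, pension payments received by residents from foreign governments 185.2, official development assistance provided to other countries 178.4; financial account: acquisition of a foreign subsidiary by a resident firm (outward FDI) 630.5, foreign purchases of equities on the domestic stock exchange 408.3; capital account: acquisition of foreign patents and trademarks (non-produced assets) 132.9.)

-486.3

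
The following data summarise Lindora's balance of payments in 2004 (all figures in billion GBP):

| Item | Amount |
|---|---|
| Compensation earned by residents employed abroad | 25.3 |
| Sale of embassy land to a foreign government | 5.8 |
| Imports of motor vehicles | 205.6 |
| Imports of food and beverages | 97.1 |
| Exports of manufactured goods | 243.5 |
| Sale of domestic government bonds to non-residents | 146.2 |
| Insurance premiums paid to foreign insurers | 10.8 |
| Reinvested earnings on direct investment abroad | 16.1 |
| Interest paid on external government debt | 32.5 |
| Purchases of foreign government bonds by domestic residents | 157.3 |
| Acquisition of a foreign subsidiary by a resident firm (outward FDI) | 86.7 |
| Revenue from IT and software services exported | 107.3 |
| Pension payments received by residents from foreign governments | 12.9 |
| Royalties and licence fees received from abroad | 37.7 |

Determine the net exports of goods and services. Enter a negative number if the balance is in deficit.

75.0

Goods: -97.1 - 205.6 + 243.5 = -59.2
Services: -10.8 + 107.3 + 37.7 = 134.2
Trade balance = -59.2 + 134.2 = 75.0
(Excluded from the trade balance — primary income: compensation earned by residents employed abroad 25.3, reinvested earnings on direct investment abroad 16.1, interest paid on external government debt 32.5; capital account: sale of embassy land to a foreign government 5.8; financial account: sale of domestic government bonds to non-residents 146.2, purchases of foreign government bonds by domestic residents 157.3, acquisition of a foreign subsidiary by a resident firm (outward FDI) 86.7; secondary income: pension payments received by residents from foreign governments 12.9.)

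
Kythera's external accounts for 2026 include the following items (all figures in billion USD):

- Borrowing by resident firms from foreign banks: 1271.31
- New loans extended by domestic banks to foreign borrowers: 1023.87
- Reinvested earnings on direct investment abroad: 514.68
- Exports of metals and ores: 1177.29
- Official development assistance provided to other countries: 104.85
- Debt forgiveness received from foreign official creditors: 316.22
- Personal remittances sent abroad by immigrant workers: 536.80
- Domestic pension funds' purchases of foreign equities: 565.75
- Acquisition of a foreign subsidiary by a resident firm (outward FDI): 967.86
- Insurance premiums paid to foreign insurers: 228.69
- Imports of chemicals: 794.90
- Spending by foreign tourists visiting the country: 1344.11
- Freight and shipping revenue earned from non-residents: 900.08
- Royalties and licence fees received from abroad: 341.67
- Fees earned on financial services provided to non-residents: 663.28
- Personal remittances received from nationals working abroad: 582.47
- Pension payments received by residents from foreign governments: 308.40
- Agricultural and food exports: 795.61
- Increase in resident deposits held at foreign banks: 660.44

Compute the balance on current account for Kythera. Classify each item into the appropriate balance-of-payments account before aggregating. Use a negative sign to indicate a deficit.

Goods: -794.90 + 795.61 + 1177.29 = 1178.00
Services: 663.28 - 228.69 + 341.67 + 900.08 + 1344.11 = 3020.45
Primary income: 514.68
Secondary income: 582.47 - 104.85 + 308.40 - 536.80 = 249.22
Current account = 1178.00 + 3020.45 + 514.68 + 249.22 = 4962.35
(Excluded from the current account — financial account: borrowing by resident firms from foreign banks 1271.31, new loans extended by domestic banks to foreign borrowers 1023.87, domestic pension funds' purchases of foreign equities 565.75, acquisition of a foreign subsidiary by a resident firm (outward FDI) 967.86, increase in resident deposits held at foreign banks 660.44; capital account: debt forgiveness received from foreign official creditors 316.22.)

4962.35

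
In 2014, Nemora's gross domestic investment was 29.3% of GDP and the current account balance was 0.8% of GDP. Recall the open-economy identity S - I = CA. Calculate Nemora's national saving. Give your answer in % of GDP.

30.1

S - I = CA (net lending to the rest of the world).
S = I + CA = 29.3 + 0.8 = 30.1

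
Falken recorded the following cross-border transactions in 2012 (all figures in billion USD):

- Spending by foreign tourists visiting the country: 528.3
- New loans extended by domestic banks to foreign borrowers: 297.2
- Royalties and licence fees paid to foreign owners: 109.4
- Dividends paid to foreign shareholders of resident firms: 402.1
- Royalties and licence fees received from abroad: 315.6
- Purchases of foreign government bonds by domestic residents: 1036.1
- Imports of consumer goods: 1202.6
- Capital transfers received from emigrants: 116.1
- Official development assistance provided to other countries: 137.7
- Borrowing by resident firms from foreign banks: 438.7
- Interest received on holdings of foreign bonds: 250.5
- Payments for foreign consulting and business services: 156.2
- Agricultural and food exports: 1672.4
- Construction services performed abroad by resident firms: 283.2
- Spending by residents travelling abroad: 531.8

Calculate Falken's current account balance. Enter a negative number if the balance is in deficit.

Goods: -1202.6 + 1672.4 = 469.8
Services: 283.2 + 528.3 - 531.8 - 156.2 - 109.4 + 315.6 = 329.7
Primary income: 250.5 - 402.1 = -151.6
Secondary income: -137.7
Current account = 469.8 + 329.7 + (-151.6) + (-137.7) = 510.2
(Excluded from the current account — financial account: new loans extended by domestic banks to foreign borrowers 297.2, purchases of foreign government bonds by domestic residents 1036.1, borrowing by resident firms from foreign banks 438.7; capital account: capital transfers received from emigrants 116.1.)

510.2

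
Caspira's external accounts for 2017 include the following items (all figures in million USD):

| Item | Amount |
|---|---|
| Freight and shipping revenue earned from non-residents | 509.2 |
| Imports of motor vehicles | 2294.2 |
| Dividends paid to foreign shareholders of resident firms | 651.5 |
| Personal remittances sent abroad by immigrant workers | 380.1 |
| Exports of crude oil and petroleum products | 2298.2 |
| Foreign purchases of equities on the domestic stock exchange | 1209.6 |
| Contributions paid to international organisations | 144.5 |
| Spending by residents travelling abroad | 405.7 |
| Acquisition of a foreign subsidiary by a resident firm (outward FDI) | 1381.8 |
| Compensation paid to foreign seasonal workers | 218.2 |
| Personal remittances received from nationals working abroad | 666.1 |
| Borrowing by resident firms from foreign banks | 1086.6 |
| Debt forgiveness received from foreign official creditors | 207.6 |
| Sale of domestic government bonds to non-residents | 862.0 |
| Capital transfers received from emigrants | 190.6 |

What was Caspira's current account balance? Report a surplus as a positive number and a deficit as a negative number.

-620.7

Goods: -2294.2 + 2298.2 = 4.0
Services: 509.2 - 405.7 = 103.5
Primary income: -651.5 - 218.2 = -869.7
Secondary income: -380.1 + 666.1 - 144.5 = 141.5
Current account = 4.0 + 103.5 + (-869.7) + 141.5 = -620.7
(Excluded from the current account — financial account: foreign purchases of equities on the domestic stock exchange 1209.6, acquisition of a foreign subsidiary by a resident firm (outward FDI) 1381.8, borrowing by resident firms from foreign banks 1086.6, sale of domestic government bonds to non-residents 862.0; capital account: debt forgiveness received from foreign official creditors 207.6, capital transfers received from emigrants 190.6.)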